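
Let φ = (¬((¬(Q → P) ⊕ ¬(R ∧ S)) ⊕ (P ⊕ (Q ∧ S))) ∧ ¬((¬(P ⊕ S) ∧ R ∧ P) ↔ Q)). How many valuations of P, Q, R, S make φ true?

5

P | Q | R | S | (Q → P) | ¬(Q → P) | (R ∧ S) | ¬(R ∧ S) | (¬(Q → P) ⊕ ¬(R ∧ S)) | (Q ∧ S) | (P ⊕ (Q ∧ S)) | (P ⊕ S) | ¬(P ⊕ S) | (¬(P ⊕ S) ∧ R ∧ P) | ((¬(P ⊕ S) ∧ R ∧ P) ↔ Q) | ¬((¬(P ⊕ S) ∧ R ∧ P) ↔ Q) | φ
- | - | - | - | ------- | -------- | ------- | -------- | --------------------- | ------- | ------------- | ------- | -------- | ------------------ | ------------------------ | ------------------------- | -
F | F | F | F |    T    |    F     |    F    |    T     |           T           |    F    |       F       |    F    |    T     |         F          |            T             |             F             | F
F | F | F | T |    T    |    F     |    F    |    T     |           T           |    F    |       F       |    T    |    F     |         F          |            T             |             F             | F
F | F | T | F |    T    |    F     |    F    |    T     |           T           |    F    |       F       |    F    |    T     |         F          |            T             |             F             | F
F | F | T | T |    T    |    F     |    T    |    F     |           F           |    F    |       F       |    T    |    F     |         F          |            T             |             F             | F
F | T | F | F |    F    |    T     |    F    |    T     |           F           |    F    |       F       |    F    |    T     |         F          |            F             |             T             | T
F | T | F | T |    F    |    T     |    F    |    T     |           F           |    T    |       T       |    T    |    F     |         F          |            F             |             T             | F
F | T | T | F |    F    |    T     |    F    |    T     |           F           |    F    |       F       |    F    |    T     |         F          |            F             |             T             | T
F | T | T | T |    F    |    T     |    T    |    F     |           T           |    T    |       T       |    T    |    F     |         F          |            F             |             T             | T
T | F | F | F |    T    |    F     |    F    |    T     |           T           |    F    |       T       |    T    |    F     |         F          |            T             |             F             | F
T | F | F | T |    T    |    F     |    F    |    T     |           T           |    F    |       T       |    F    |    T     |         F          |            T             |             F             | F
T | F | T | F |    T    |    F     |    F    |    T     |           T           |    F    |       T       |    T    |    F     |         F          |            T             |             F             | F
T | F | T | T |    T    |    F     |    T    |    F     |           F           |    F    |       T       |    F    |    T     |         T          |            F             |             T             | F
T | T | F | F |    T    |    F     |    F    |    T     |           T           |    F    |       T       |    T    |    F     |         F          |            F             |             T             | T
T | T | F | T |    T    |    F     |    F    |    T     |           T           |    T    |       F       |    F    |    T     |         F          |            F             |             T             | F
T | T | T | F |    T    |    F     |    F    |    T     |           T           |    F    |       T       |    T    |    F     |         F          |            F             |             T             | T
T | T | T | T |    T    |    F     |    T    |    F     |           F           |    T    |       F       |    F    |    T     |         T          |            T             |             F             | F
The formula is true on 5 of the 16 rows.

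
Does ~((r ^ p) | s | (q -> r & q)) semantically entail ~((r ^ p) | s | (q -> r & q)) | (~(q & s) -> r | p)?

yes

p | q | r | s || φ | ψ
1 | 1 | 1 | 1 || 0 | 1
1 | 1 | 1 | 0 || 0 | 1
1 | 1 | 0 | 1 || 0 | 1
1 | 1 | 0 | 0 || 0 | 1
1 | 0 | 1 | 1 || 0 | 1
1 | 0 | 1 | 0 || 0 | 1
1 | 0 | 0 | 1 || 0 | 1
1 | 0 | 0 | 0 || 0 | 1
0 | 1 | 1 | 1 || 0 | 1
0 | 1 | 1 | 0 || 0 | 1
0 | 1 | 0 | 1 || 0 | 1
0 | 1 | 0 | 0 || 1 | 1
0 | 0 | 1 | 1 || 0 | 1
0 | 0 | 1 | 0 || 0 | 1
0 | 0 | 0 | 1 || 0 | 0
0 | 0 | 0 | 0 || 0 | 0
In every row where φ is true, ψ is also true, so φ ⊨ ψ.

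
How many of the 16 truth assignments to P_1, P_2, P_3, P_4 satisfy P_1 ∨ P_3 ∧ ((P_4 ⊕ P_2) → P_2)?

P_1 | P_2 | P_3 | P_4 | φ
--- | --- | --- | --- | -
 1  |  1  |  1  |  1  | 1
 1  |  1  |  1  |  0  | 1
 1  |  1  |  0  |  1  | 1
 1  |  1  |  0  |  0  | 1
 1  |  0  |  1  |  1  | 1
 1  |  0  |  1  |  0  | 1
 1  |  0  |  0  |  1  | 1
 1  |  0  |  0  |  0  | 1
 0  |  1  |  1  |  1  | 1
 0  |  1  |  1  |  0  | 1
 0  |  1  |  0  |  1  | 0
 0  |  1  |  0  |  0  | 0
 0  |  0  |  1  |  1  | 0
 0  |  0  |  1  |  0  | 1
 0  |  0  |  0  |  1  | 0
 0  |  0  |  0  |  0  | 0
The formula is true on 11 of the 16 rows.

11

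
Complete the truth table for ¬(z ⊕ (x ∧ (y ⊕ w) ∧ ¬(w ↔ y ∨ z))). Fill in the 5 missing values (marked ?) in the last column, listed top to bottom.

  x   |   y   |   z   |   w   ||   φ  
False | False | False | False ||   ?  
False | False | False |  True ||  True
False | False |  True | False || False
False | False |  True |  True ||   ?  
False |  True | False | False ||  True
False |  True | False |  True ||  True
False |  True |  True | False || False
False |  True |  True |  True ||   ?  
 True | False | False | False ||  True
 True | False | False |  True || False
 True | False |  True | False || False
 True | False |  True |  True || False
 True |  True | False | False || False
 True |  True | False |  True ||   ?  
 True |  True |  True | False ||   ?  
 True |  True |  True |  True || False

Row x=False, y=False, z=False, w=False: (x ∧ (y ⊕ w) ∧ ¬(w ↔ y ∨ z)) = False, (z ⊕ (x ∧ (y ⊕ w) ∧ ¬(w ↔ y ∨ z))) = False, so the formula = True.
Row x=False, y=False, z=True, w=True: (x ∧ (y ⊕ w) ∧ ¬(w ↔ y ∨ z)) = False, (z ⊕ (x ∧ (y ⊕ w) ∧ ¬(w ↔ y ∨ z))) = True, so the formula = False.
Row x=False, y=True, z=True, w=True: (x ∧ (y ⊕ w) ∧ ¬(w ↔ y ∨ z)) = False, (z ⊕ (x ∧ (y ⊕ w) ∧ ¬(w ↔ y ∨ z))) = True, so the formula = False.
Row x=True, y=True, z=False, w=True: (x ∧ (y ⊕ w) ∧ ¬(w ↔ y ∨ z)) = False, (z ⊕ (x ∧ (y ⊕ w) ∧ ¬(w ↔ y ∨ z))) = False, so the formula = True.
Row x=True, y=True, z=True, w=False: (x ∧ (y ⊕ w) ∧ ¬(w ↔ y ∨ z)) = True, (z ⊕ (x ∧ (y ⊕ w) ∧ ¬(w ↔ y ∨ z))) = False, so the formula = True.

True, False, False, True, True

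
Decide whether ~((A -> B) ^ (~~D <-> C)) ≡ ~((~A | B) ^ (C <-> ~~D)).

equivalent

A  B  C  D  |  φ  ψ
F  F  F  F  |  T  T
F  F  F  T  |  F  F
F  F  T  F  |  F  F
F  F  T  T  |  T  T
F  T  F  F  |  T  T
F  T  F  T  |  F  F
F  T  T  F  |  F  F
F  T  T  T  |  T  T
T  F  F  F  |  F  F
T  F  F  T  |  T  T
T  F  T  F  |  T  T
T  F  T  T  |  F  F
T  T  F  F  |  T  T
T  T  F  T  |  F  F
T  T  T  F  |  F  F
T  T  T  T  |  T  T
The columns for φ and ψ agree on every row, so they are logically equivalent.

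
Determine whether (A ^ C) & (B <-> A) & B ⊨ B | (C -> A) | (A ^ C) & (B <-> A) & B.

  A      B      C    |    φ      ψ  
 True   True   True  |  False   True
 True   True  False  |   True   True
 True  False   True  |  False   True
 True  False  False  |  False   True
False   True   True  |  False   True
False   True  False  |  False   True
False  False   True  |  False  False
False  False  False  |  False   True
In every row where φ is true, ψ is also true, so φ ⊨ ψ.

yes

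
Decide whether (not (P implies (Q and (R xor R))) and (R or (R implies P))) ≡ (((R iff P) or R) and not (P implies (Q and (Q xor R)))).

  P      Q      R    |    φ      ψ  
False  False  False  |  False  False
False  False   True  |  False  False
False   True  False  |  False  False
False   True   True  |  False  False
 True  False  False  |   True  False
 True  False   True  |   True   True
 True   True  False  |   True  False
 True   True   True  |   True   True
The columns differ at P=True, Q=False, R=False (φ=True, ψ=False), so they are not equivalent.

not equivalent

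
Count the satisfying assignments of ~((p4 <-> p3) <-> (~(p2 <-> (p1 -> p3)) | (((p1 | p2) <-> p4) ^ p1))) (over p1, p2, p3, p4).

p1  p2  p3  p4     (p4 <-> p3)  (p1 -> p3)  (p2 <-> (p1 -> p3))  ~(p2 <-> (p1 -> p3))  (p1 | p2)  ((p1 | p2) <-> p4)  (((p1 | p2) <-> p4) ^ p1)  φ
F   F   F   F           T           T                F                    T                F              T                       T              F
F   F   F   T           F           T                F                    T                F              F                       F              T
F   F   T   F           F           T                F                    T                F              T                       T              T
F   F   T   T           T           T                F                    T                F              F                       F              F
F   T   F   F           T           T                T                    F                T              F                       F              T
F   T   F   T           F           T                T                    F                T              T                       T              T
F   T   T   F           F           T                T                    F                T              F                       F              F
F   T   T   T           T           T                T                    F                T              T                       T              F
T   F   F   F           T           F                T                    F                T              F                       T              F
T   F   F   T           F           F                T                    F                T              T                       F              F
T   F   T   F           F           T                F                    T                T              F                       T              T
T   F   T   T           T           T                F                    T                T              T                       F              F
T   T   F   F           T           F                F                    T                T              F                       T              F
T   T   F   T           F           F                F                    T                T              T                       F              T
T   T   T   F           F           T                T                    F                T              F                       T              T
T   T   T   T           T           T                T                    F                T              T                       F              T
The formula is true on 8 of the 16 rows.

8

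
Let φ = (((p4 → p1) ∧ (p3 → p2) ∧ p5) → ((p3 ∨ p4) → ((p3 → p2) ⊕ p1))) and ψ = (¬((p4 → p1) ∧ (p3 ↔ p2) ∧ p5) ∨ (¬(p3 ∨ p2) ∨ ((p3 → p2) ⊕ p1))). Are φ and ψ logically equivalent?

p1  p2  p3  p4  p5  |  φ  ψ
1   1   1   1   1   |  0  0
1   1   1   1   0   |  1  1
1   1   1   0   1   |  0  0
1   1   1   0   0   |  1  1
1   1   0   1   1   |  0  1
1   1   0   1   0   |  1  1
1   1   0   0   1   |  1  1
1   1   0   0   0   |  1  1
1   0   1   1   1   |  1  1
1   0   1   1   0   |  1  1
1   0   1   0   1   |  1  1
1   0   1   0   0   |  1  1
1   0   0   1   1   |  0  1
1   0   0   1   0   |  1  1
1   0   0   0   1   |  1  1
1   0   0   0   0   |  1  1
0   1   1   1   1   |  1  1
0   1   1   1   0   |  1  1
0   1   1   0   1   |  1  1
0   1   1   0   0   |  1  1
0   1   0   1   1   |  1  1
0   1   0   1   0   |  1  1
0   1   0   0   1   |  1  1
0   1   0   0   0   |  1  1
0   0   1   1   1   |  1  1
0   0   1   1   0   |  1  1
0   0   1   0   1   |  1  1
0   0   1   0   0   |  1  1
0   0   0   1   1   |  1  1
0   0   0   1   0   |  1  1
0   0   0   0   1   |  1  1
0   0   0   0   0   |  1  1
The columns differ at p1=1, p2=1, p3=0, p4=1, p5=1 (φ=0, ψ=1), so they are not equivalent.

not equivalent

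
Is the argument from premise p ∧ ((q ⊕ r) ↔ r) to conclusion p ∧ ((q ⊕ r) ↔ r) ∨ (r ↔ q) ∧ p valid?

p  q  r  |  φ  ψ
F  F  F  |  F  F
F  F  T  |  F  F
F  T  F  |  F  F
F  T  T  |  F  F
T  F  F  |  T  T
T  F  T  |  T  T
T  T  F  |  F  F
T  T  T  |  F  T
In every row where φ is true, ψ is also true, so φ ⊨ ψ.

yes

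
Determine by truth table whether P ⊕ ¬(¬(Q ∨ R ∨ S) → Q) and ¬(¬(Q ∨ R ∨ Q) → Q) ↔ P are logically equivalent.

P | Q | R | S || φ | ψ
F | F | F | F || T | F
F | F | F | T || F | F
F | F | T | F || F | T
F | F | T | T || F | T
F | T | F | F || F | T
F | T | F | T || F | T
F | T | T | F || F | T
F | T | T | T || F | T
T | F | F | F || F | T
T | F | F | T || T | T
T | F | T | F || T | F
T | F | T | T || T | F
T | T | F | F || T | F
T | T | F | T || T | F
T | T | T | F || T | F
T | T | T | T || T | F
The columns differ at P=F, Q=F, R=F, S=F (φ=T, ψ=F), so they are not equivalent.

not equivalent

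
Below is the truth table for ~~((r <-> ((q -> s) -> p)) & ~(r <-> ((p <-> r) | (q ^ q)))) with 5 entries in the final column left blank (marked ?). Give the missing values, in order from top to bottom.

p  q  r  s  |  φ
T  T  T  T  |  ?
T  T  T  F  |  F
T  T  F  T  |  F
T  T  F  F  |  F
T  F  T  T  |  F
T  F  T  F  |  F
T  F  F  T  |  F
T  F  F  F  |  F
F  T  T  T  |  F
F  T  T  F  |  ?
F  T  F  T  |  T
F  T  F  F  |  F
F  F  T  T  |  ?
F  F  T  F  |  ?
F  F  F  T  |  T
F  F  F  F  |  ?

Row p=T, q=T, r=T, s=T: ((r <-> ((q -> s) -> p)) & ~(r <-> ((p <-> r) | (q ^ q)))) = F, ~((r <-> ((q -> s) -> p)) & ~(r <-> ((p <-> r) | (q ^ q)))) = T, so the formula = F.
Row p=F, q=T, r=T, s=F: ((r <-> ((q -> s) -> p)) & ~(r <-> ((p <-> r) | (q ^ q)))) = T, ~((r <-> ((q -> s) -> p)) & ~(r <-> ((p <-> r) | (q ^ q)))) = F, so the formula = T.
Row p=F, q=F, r=T, s=T: ((r <-> ((q -> s) -> p)) & ~(r <-> ((p <-> r) | (q ^ q)))) = F, ~((r <-> ((q -> s) -> p)) & ~(r <-> ((p <-> r) | (q ^ q)))) = T, so the formula = F.
Row p=F, q=F, r=T, s=F: ((r <-> ((q -> s) -> p)) & ~(r <-> ((p <-> r) | (q ^ q)))) = F, ~((r <-> ((q -> s) -> p)) & ~(r <-> ((p <-> r) | (q ^ q)))) = T, so the formula = F.
Row p=F, q=F, r=F, s=F: ((r <-> ((q -> s) -> p)) & ~(r <-> ((p <-> r) | (q ^ q)))) = T, ~((r <-> ((q -> s) -> p)) & ~(r <-> ((p <-> r) | (q ^ q)))) = F, so the formula = T.

F, T, F, F, T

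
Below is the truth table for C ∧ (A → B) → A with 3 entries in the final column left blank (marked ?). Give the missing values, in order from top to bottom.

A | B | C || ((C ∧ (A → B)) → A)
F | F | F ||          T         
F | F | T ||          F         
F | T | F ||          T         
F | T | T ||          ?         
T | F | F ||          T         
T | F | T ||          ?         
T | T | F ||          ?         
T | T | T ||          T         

F, T, T

Row A=F, B=T, C=T: (C ∧ (A → B)) = T, so ((C ∧ (A → B)) → A) = F.
Row A=T, B=F, C=T: (C ∧ (A → B)) = F, so ((C ∧ (A → B)) → A) = T.
Row A=T, B=T, C=F: (C ∧ (A → B)) = F, so ((C ∧ (A → B)) → A) = T.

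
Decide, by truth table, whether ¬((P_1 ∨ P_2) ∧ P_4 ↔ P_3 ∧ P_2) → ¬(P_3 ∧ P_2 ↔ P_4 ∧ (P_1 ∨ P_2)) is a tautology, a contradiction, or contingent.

tautology

P_1 | P_2 | P_3 | P_4 | (P_1 ∨ P_2) | ((P_1 ∨ P_2) ∧ P_4) | (P_3 ∧ P_2) | (P_4 ∧ (P_1 ∨ P_2)) | φ
--- | --- | --- | --- | ----------- | ------------------- | ----------- | ------------------- | -
 T  |  T  |  T  |  T  |      T      |          T          |      T      |          T          | T
 T  |  T  |  T  |  F  |      T      |          F          |      T      |          F          | T
 T  |  T  |  F  |  T  |      T      |          T          |      F      |          T          | T
 T  |  T  |  F  |  F  |      T      |          F          |      F      |          F          | T
 T  |  F  |  T  |  T  |      T      |          T          |      F      |          T          | T
 T  |  F  |  T  |  F  |      T      |          F          |      F      |          F          | T
 T  |  F  |  F  |  T  |      T      |          T          |      F      |          T          | T
 T  |  F  |  F  |  F  |      T      |          F          |      F      |          F          | T
 F  |  T  |  T  |  T  |      T      |          T          |      T      |          T          | T
 F  |  T  |  T  |  F  |      T      |          F          |      T      |          F          | T
 F  |  T  |  F  |  T  |      T      |          T          |      F      |          T          | T
 F  |  T  |  F  |  F  |      T      |          F          |      F      |          F          | T
 F  |  F  |  T  |  T  |      F      |          F          |      F      |          F          | T
 F  |  F  |  T  |  F  |      F      |          F          |      F      |          F          | T
 F  |  F  |  F  |  T  |      F      |          F          |      F      |          F          | T
 F  |  F  |  F  |  F  |      F      |          F          |      F      |          F          | T
Every row is T, so the formula is a tautology.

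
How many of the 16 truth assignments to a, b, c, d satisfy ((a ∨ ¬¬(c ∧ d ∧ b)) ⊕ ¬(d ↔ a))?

7

a | b | c | d || (c ∧ d ∧ b) | ¬(c ∧ d ∧ b) | ¬¬(c ∧ d ∧ b) | (a ∨ ¬¬(c ∧ d ∧ b)) | (d ↔ a) | ¬(d ↔ a) | φ
F | F | F | F ||      F      |      T       |       F       |          F          |    T    |    F     | F
F | F | F | T ||      F      |      T       |       F       |          F          |    F    |    T     | T
F | F | T | F ||      F      |      T       |       F       |          F          |    T    |    F     | F
F | F | T | T ||      F      |      T       |       F       |          F          |    F    |    T     | T
F | T | F | F ||      F      |      T       |       F       |          F          |    T    |    F     | F
F | T | F | T ||      F      |      T       |       F       |          F          |    F    |    T     | T
F | T | T | F ||      F      |      T       |       F       |          F          |    T    |    F     | F
F | T | T | T ||      T      |      F       |       T       |          T          |    F    |    T     | F
T | F | F | F ||      F      |      T       |       F       |          T          |    F    |    T     | F
T | F | F | T ||      F      |      T       |       F       |          T          |    T    |    F     | T
T | F | T | F ||      F      |      T       |       F       |          T          |    F    |    T     | F
T | F | T | T ||      F      |      T       |       F       |          T          |    T    |    F     | T
T | T | F | F ||      F      |      T       |       F       |          T          |    F    |    T     | F
T | T | F | T ||      F      |      T       |       F       |          T          |    T    |    F     | T
T | T | T | F ||      F      |      T       |       F       |          T          |    F    |    T     | F
T | T | T | T ||      T      |      F       |       T       |          T          |    T    |    F     | T
The formula is true on 7 of the 16 rows.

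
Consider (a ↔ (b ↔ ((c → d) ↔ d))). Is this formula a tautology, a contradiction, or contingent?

a  b  c  d  |  (c → d)  ((c → d) ↔ d)  (b ↔ ((c → d) ↔ d))  (a ↔ (b ↔ ((c → d) ↔ d)))
0  0  0  0  |     1           0                 1                       0            
0  0  0  1  |     1           1                 0                       1            
0  0  1  0  |     0           1                 0                       1            
0  0  1  1  |     1           1                 0                       1            
0  1  0  0  |     1           0                 0                       1            
0  1  0  1  |     1           1                 1                       0            
0  1  1  0  |     0           1                 1                       0            
0  1  1  1  |     1           1                 1                       0            
1  0  0  0  |     1           0                 1                       1            
1  0  0  1  |     1           1                 0                       0            
1  0  1  0  |     0           1                 0                       0            
1  0  1  1  |     1           1                 0                       0            
1  1  0  0  |     1           0                 0                       0            
1  1  0  1  |     1           1                 1                       1            
1  1  1  0  |     0           1                 1                       1            
1  1  1  1  |     1           1                 1                       1            
8 of 16 rows are 1, so the formula is contingent.

contingent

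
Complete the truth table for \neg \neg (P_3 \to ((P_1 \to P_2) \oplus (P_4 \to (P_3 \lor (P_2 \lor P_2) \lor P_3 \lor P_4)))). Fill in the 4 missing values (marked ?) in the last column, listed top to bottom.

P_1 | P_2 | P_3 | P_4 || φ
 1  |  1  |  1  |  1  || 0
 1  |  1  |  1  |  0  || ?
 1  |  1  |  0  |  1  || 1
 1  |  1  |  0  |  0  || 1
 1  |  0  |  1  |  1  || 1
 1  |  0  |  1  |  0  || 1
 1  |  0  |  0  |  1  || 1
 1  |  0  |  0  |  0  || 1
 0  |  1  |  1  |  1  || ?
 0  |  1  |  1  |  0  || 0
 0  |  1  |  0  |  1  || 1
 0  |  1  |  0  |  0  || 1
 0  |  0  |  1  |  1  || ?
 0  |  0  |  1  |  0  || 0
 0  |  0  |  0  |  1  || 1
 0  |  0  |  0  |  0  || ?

Row P_1=1, P_2=1, P_3=1, P_4=0: (P_3 \to ((P_1 \to P_2) \oplus (P_4 \to (P_3 \lor (P_2 \lor P_2) \lor P_3 \lor P_4)))) = 0, \neg (P_3 \to ((P_1 \to P_2) \oplus (P_4 \to (P_3 \lor (P_2 \lor P_2) \lor P_3 \lor P_4)))) = 1, so the formula = 0.
Row P_1=0, P_2=1, P_3=1, P_4=1: (P_3 \to ((P_1 \to P_2) \oplus (P_4 \to (P_3 \lor (P_2 \lor P_2) \lor P_3 \lor P_4)))) = 0, \neg (P_3 \to ((P_1 \to P_2) \oplus (P_4 \to (P_3 \lor (P_2 \lor P_2) \lor P_3 \lor P_4)))) = 1, so the formula = 0.
Row P_1=0, P_2=0, P_3=1, P_4=1: (P_3 \to ((P_1 \to P_2) \oplus (P_4 \to (P_3 \lor (P_2 \lor P_2) \lor P_3 \lor P_4)))) = 0, \neg (P_3 \to ((P_1 \to P_2) \oplus (P_4 \to (P_3 \lor (P_2 \lor P_2) \lor P_3 \lor P_4)))) = 1, so the formula = 0.
Row P_1=0, P_2=0, P_3=0, P_4=0: (P_3 \to ((P_1 \to P_2) \oplus (P_4 \to (P_3 \lor (P_2 \lor P_2) \lor P_3 \lor P_4)))) = 1, \neg (P_3 \to ((P_1 \to P_2) \oplus (P_4 \to (P_3 \lor (P_2 \lor P_2) \lor P_3 \lor P_4)))) = 0, so the formula = 1.

0, 0, 0, 1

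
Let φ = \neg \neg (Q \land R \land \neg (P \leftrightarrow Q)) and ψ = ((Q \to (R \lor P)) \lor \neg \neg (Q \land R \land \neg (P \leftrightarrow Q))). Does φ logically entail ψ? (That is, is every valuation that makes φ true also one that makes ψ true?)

yes

P | Q | R || φ | ψ
0 | 0 | 0 || 0 | 1
0 | 0 | 1 || 0 | 1
0 | 1 | 0 || 0 | 0
0 | 1 | 1 || 1 | 1
1 | 0 | 0 || 0 | 1
1 | 0 | 1 || 0 | 1
1 | 1 | 0 || 0 | 1
1 | 1 | 1 || 0 | 1
In every row where φ is true, ψ is also true, so φ ⊨ ψ.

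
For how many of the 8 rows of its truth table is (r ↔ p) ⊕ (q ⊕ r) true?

4

p | q | r | (r ↔ p) | (q ⊕ r) | ((r ↔ p) ⊕ (q ⊕ r))
- | - | - | ------- | ------- | -------------------
T | T | T |    T    |    F    |          T         
T | T | F |    F    |    T    |          T         
T | F | T |    T    |    T    |          F         
T | F | F |    F    |    F    |          F         
F | T | T |    F    |    F    |          F         
F | T | F |    T    |    T    |          F         
F | F | T |    F    |    T    |          T         
F | F | F |    T    |    F    |          T         
The formula is true on 4 of the 8 rows.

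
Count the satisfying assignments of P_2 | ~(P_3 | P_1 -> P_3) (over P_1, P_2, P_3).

P_1  P_2  P_3     (P_2 | ~((P_3 | P_1) -> P_3))
 F    F    F                    F              
 F    F    T                    F              
 F    T    F                    T              
 F    T    T                    T              
 T    F    F                    T              
 T    F    T                    F              
 T    T    F                    T              
 T    T    T                    T              
The formula is true on 5 of the 8 rows.

5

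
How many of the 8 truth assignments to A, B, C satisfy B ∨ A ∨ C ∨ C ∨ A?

A | B | C || (B ∨ A ∨ C) | (C ∨ A) | ((B ∨ A ∨ C) ∨ (C ∨ A))
F | F | F ||      F      |    F    |            F           
F | F | T ||      T      |    T    |            T           
F | T | F ||      T      |    F    |            T           
F | T | T ||      T      |    T    |            T           
T | F | F ||      T      |    T    |            T           
T | F | T ||      T      |    T    |            T           
T | T | F ||      T      |    T    |            T           
T | T | T ||      T      |    T    |            T           
The formula is true on 7 of the 8 rows.

7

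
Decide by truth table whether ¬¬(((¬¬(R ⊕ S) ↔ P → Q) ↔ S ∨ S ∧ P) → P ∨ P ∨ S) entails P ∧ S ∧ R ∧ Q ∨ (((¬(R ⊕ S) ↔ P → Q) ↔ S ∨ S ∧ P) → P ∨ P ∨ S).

P  Q  R  S  |  φ  ψ
T  T  T  T  |  T  T
T  T  T  F  |  T  T
T  T  F  T  |  T  T
T  T  F  F  |  T  T
T  F  T  T  |  T  T
T  F  T  F  |  T  T
T  F  F  T  |  T  T
T  F  F  F  |  T  T
F  T  T  T  |  T  T
F  T  T  F  |  T  F
F  T  F  T  |  T  T
F  T  F  F  |  F  T
F  F  T  T  |  T  T
F  F  T  F  |  T  F
F  F  F  T  |  T  T
F  F  F  F  |  F  T
At P=F, Q=T, R=T, S=F we have φ true but ψ false, so φ does not entail ψ.

no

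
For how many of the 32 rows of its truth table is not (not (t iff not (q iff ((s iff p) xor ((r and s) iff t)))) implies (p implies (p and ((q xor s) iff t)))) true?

4

p | q | r | s | t | φ
- | - | - | - | - | -
T | T | T | T | T | F
T | T | T | T | F | F
T | T | T | F | T | F
T | T | T | F | F | F
T | T | F | T | T | T
T | T | F | T | F | F
T | T | F | F | T | F
T | T | F | F | F | F
T | F | T | T | T | F
T | F | T | T | F | T
T | F | T | F | T | T
T | F | T | F | F | F
T | F | F | T | T | F
T | F | F | T | F | F
T | F | F | F | T | T
T | F | F | F | F | F
F | T | T | T | T | F
F | T | T | T | F | F
F | T | T | F | T | F
F | T | T | F | F | F
F | T | F | T | T | F
F | T | F | T | F | F
F | T | F | F | T | F
F | T | F | F | F | F
F | F | T | T | T | F
F | F | T | T | F | F
F | F | T | F | T | F
F | F | T | F | F | F
F | F | F | T | T | F
F | F | F | T | F | F
F | F | F | F | T | F
F | F | F | F | F | F
The formula is true on 4 of the 32 rows.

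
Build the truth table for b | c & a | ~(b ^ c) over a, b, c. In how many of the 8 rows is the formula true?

7

a  b  c     (c & a)  (b ^ c)  ~(b ^ c)  ((c & a) | ~(b ^ c))  (b | ((c & a) | ~(b ^ c)))
T  T  T        T        F        T               T                        T             
T  T  F        F        T        F               F                        T             
T  F  T        T        T        F               T                        T             
T  F  F        F        F        T               T                        T             
F  T  T        F        F        T               T                        T             
F  T  F        F        T        F               F                        T             
F  F  T        F        T        F               F                        F             
F  F  F        F        F        T               T                        T             
The formula is true on 7 of the 8 rows.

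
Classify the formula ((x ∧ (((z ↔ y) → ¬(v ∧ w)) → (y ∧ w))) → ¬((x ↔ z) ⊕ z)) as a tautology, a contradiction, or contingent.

x  y  z  w  v  |  φ
F  F  F  F  F  |  T
F  F  F  F  T  |  T
F  F  F  T  F  |  T
F  F  F  T  T  |  T
F  F  T  F  F  |  T
F  F  T  F  T  |  T
F  F  T  T  F  |  T
F  F  T  T  T  |  T
F  T  F  F  F  |  T
F  T  F  F  T  |  T
F  T  F  T  F  |  T
F  T  F  T  T  |  T
F  T  T  F  F  |  T
F  T  T  F  T  |  T
F  T  T  T  F  |  T
F  T  T  T  T  |  T
T  F  F  F  F  |  T
T  F  F  F  T  |  T
T  F  F  T  F  |  T
T  F  F  T  T  |  T
T  F  T  F  F  |  T
T  F  T  F  T  |  T
T  F  T  T  F  |  T
T  F  T  T  T  |  T
T  T  F  F  F  |  T
T  T  F  F  T  |  T
T  T  F  T  F  |  T
T  T  F  T  T  |  T
T  T  T  F  F  |  T
T  T  T  F  T  |  T
T  T  T  T  F  |  T
T  T  T  T  T  |  T
Every row is T, so the formula is a tautology.

tautology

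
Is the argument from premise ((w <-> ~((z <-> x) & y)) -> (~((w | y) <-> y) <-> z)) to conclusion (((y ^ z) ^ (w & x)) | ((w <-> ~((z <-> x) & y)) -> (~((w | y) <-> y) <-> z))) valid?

x | y | z | w || φ | ψ
1 | 1 | 1 | 1 || 1 | 1
1 | 1 | 1 | 0 || 0 | 0
1 | 1 | 0 | 1 || 1 | 1
1 | 1 | 0 | 0 || 1 | 1
1 | 0 | 1 | 1 || 1 | 1
1 | 0 | 1 | 0 || 1 | 1
1 | 0 | 0 | 1 || 0 | 1
1 | 0 | 0 | 0 || 1 | 1
0 | 1 | 1 | 1 || 0 | 0
0 | 1 | 1 | 0 || 1 | 1
0 | 1 | 0 | 1 || 1 | 1
0 | 1 | 0 | 0 || 1 | 1
0 | 0 | 1 | 1 || 1 | 1
0 | 0 | 1 | 0 || 1 | 1
0 | 0 | 0 | 1 || 0 | 0
0 | 0 | 0 | 0 || 1 | 1
In every row where φ is true, ψ is also true, so φ ⊨ ψ.

yes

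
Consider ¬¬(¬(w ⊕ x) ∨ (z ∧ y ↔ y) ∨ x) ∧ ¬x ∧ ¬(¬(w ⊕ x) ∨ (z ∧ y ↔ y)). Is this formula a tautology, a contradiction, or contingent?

  x      y      z      w    |    φ  
 True   True   True   True  |  False
 True   True   True  False  |  False
 True   True  False   True  |  False
 True   True  False  False  |  False
 True  False   True   True  |  False
 True  False   True  False  |  False
 True  False  False   True  |  False
 True  False  False  False  |  False
False   True   True   True  |  False
False   True   True  False  |  False
False   True  False   True  |  False
False   True  False  False  |  False
False  False   True   True  |  False
False  False   True  False  |  False
False  False  False   True  |  False
False  False  False  False  |  False
Every row is False, so the formula is a contradiction.

contradiction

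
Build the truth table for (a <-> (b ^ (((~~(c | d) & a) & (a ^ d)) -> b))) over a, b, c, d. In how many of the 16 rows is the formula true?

a  b  c  d     (c | d)  ~(c | d)  ~~(c | d)  (~~(c | d) & a)  (a ^ d)  ((~~(c | d) & a) & (a ^ d))  φ
T  T  T  T        T        F          T             T            F                  F               F
T  T  T  F        T        F          T             T            T                  T               F
T  T  F  T        T        F          T             T            F                  F               F
T  T  F  F        F        T          F             F            T                  F               F
T  F  T  T        T        F          T             T            F                  F               T
T  F  T  F        T        F          T             T            T                  T               F
T  F  F  T        T        F          T             T            F                  F               T
T  F  F  F        F        T          F             F            T                  F               T
F  T  T  T        T        F          T             F            T                  F               T
F  T  T  F        T        F          T             F            F                  F               T
F  T  F  T        T        F          T             F            T                  F               T
F  T  F  F        F        T          F             F            F                  F               T
F  F  T  T        T        F          T             F            T                  F               F
F  F  T  F        T        F          T             F            F                  F               F
F  F  F  T        T        F          T             F            T                  F               F
F  F  F  F        F        T          F             F            F                  F               F
The formula is true on 7 of the 16 rows.

7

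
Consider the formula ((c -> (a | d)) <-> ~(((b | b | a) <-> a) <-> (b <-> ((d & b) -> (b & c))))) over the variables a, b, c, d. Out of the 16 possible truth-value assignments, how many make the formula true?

a  b  c  d     (a | d)  (c -> (a | d))  (b | b | a)  ((b | b | a) <-> a)  (d & b)  (b & c)  ((d & b) -> (b & c))  (b <-> ((d & b) -> (b & c)))  φ
F  F  F  F        F           T              F                T              F        F              T                         F                T
F  F  F  T        T           T              F                T              F        F              T                         F                T
F  F  T  F        F           F              F                T              F        F              T                         F                F
F  F  T  T        T           T              F                T              F        F              T                         F                T
F  T  F  F        F           T              T                F              F        F              T                         T                T
F  T  F  T        T           T              T                F              T        F              F                         F                F
F  T  T  F        F           F              T                F              F        T              T                         T                F
F  T  T  T        T           T              T                F              T        T              T                         T                T
T  F  F  F        T           T              T                T              F        F              T                         F                T
T  F  F  T        T           T              T                T              F        F              T                         F                T
T  F  T  F        T           T              T                T              F        F              T                         F                T
T  F  T  T        T           T              T                T              F        F              T                         F                T
T  T  F  F        T           T              T                T              F        F              T                         T                F
T  T  F  T        T           T              T                T              T        F              F                         F                T
T  T  T  F        T           T              T                T              F        T              T                         T                F
T  T  T  T        T           T              T                T              T        T              T                         T                F
The formula is true on 10 of the 16 rows.

10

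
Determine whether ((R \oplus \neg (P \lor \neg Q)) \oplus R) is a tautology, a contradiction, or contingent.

contingent

P | Q | R | \neg Q | (P \lor \neg Q) | \neg (P \lor \neg Q) | φ
- | - | - | ------ | --------------- | -------------------- | -
0 | 0 | 0 |   1    |        1        |          0           | 0
0 | 0 | 1 |   1    |        1        |          0           | 0
0 | 1 | 0 |   0    |        0        |          1           | 1
0 | 1 | 1 |   0    |        0        |          1           | 1
1 | 0 | 0 |   1    |        1        |          0           | 0
1 | 0 | 1 |   1    |        1        |          0           | 0
1 | 1 | 0 |   0    |        1        |          0           | 0
1 | 1 | 1 |   0    |        1        |          0           | 0
2 of 8 rows are 1, so the formula is contingent.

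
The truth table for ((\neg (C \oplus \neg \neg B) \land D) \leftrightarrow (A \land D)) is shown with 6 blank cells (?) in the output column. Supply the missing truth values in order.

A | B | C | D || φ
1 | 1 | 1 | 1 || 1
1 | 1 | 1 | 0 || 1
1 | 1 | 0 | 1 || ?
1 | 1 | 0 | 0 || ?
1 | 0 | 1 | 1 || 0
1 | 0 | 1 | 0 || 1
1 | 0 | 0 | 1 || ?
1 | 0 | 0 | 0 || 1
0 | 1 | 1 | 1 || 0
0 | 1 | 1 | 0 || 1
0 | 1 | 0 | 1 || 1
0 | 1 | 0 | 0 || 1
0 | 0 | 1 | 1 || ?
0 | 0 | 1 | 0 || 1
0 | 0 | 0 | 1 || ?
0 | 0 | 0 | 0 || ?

Row A=1, B=1, C=0, D=1: (\neg (C \oplus \neg \neg B) \land D) = 0, (A \land D) = 1, so the formula = 0.
Row A=1, B=1, C=0, D=0: (\neg (C \oplus \neg \neg B) \land D) = 0, (A \land D) = 0, so the formula = 1.
Row A=1, B=0, C=0, D=1: (\neg (C \oplus \neg \neg B) \land D) = 1, (A \land D) = 1, so the formula = 1.
Row A=0, B=0, C=1, D=1: (\neg (C \oplus \neg \neg B) \land D) = 0, (A \land D) = 0, so the formula = 1.
Row A=0, B=0, C=0, D=1: (\neg (C \oplus \neg \neg B) \land D) = 1, (A \land D) = 0, so the formula = 0.
Row A=0, B=0, C=0, D=0: (\neg (C \oplus \neg \neg B) \land D) = 0, (A \land D) = 0, so the formula = 1.

0, 1, 1, 1, 0, 1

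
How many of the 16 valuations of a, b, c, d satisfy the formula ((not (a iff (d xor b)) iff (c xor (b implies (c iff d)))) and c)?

  a   |   b   |   c   |   d   |   φ  
----- | ----- | ----- | ----- | -----
 True |  True |  True |  True | False
 True |  True |  True | False | False
 True |  True | False |  True | False
 True |  True | False | False | False
 True | False |  True |  True |  True
 True | False |  True | False | False
 True | False | False |  True | False
 True | False | False | False | False
False |  True |  True |  True |  True
False |  True |  True | False |  True
False |  True | False |  True | False
False |  True | False | False | False
False | False |  True |  True | False
False | False |  True | False |  True
False | False | False |  True | False
False | False | False | False | False
The formula is true on 4 of the 16 rows.

4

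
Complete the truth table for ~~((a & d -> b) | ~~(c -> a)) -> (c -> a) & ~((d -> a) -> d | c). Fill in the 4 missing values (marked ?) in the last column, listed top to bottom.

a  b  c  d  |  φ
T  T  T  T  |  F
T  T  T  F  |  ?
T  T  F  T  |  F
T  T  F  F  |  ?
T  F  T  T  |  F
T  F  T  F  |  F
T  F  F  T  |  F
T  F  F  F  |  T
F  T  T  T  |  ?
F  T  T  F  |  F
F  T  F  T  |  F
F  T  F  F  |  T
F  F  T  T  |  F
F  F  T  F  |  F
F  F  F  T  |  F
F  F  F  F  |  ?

F, T, F, T

Row a=T, b=T, c=T, d=F: ~~((a & d -> b) | ~~(c -> a)) = T, ((c -> a) & ~((d -> a) -> d | c)) = F, so the formula = F.
Row a=T, b=T, c=F, d=F: ~~((a & d -> b) | ~~(c -> a)) = T, ((c -> a) & ~((d -> a) -> d | c)) = T, so the formula = T.
Row a=F, b=T, c=T, d=T: ~~((a & d -> b) | ~~(c -> a)) = T, ((c -> a) & ~((d -> a) -> d | c)) = F, so the formula = F.
Row a=F, b=F, c=F, d=F: ~~((a & d -> b) | ~~(c -> a)) = T, ((c -> a) & ~((d -> a) -> d | c)) = T, so the formula = T.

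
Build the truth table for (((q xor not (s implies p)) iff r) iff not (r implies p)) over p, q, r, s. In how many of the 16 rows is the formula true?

8

p | q | r | s || φ
1 | 1 | 1 | 1 || 0
1 | 1 | 1 | 0 || 0
1 | 1 | 0 | 1 || 1
1 | 1 | 0 | 0 || 1
1 | 0 | 1 | 1 || 1
1 | 0 | 1 | 0 || 1
1 | 0 | 0 | 1 || 0
1 | 0 | 0 | 0 || 0
0 | 1 | 1 | 1 || 0
0 | 1 | 1 | 0 || 1
0 | 1 | 0 | 1 || 0
0 | 1 | 0 | 0 || 1
0 | 0 | 1 | 1 || 1
0 | 0 | 1 | 0 || 0
0 | 0 | 0 | 1 || 1
0 | 0 | 0 | 0 || 0
The formula is true on 8 of the 16 rows.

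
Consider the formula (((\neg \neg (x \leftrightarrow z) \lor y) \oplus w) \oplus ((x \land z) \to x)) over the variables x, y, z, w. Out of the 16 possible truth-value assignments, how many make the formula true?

  x      y      z      w    |  (x \leftrightarrow z)  \neg (x \leftrightarrow z)  (x \land z)  ((x \land z) \to x)    φ  
 True   True   True   True  |           True                    False                 True             True          True
 True   True   True  False  |           True                    False                 True             True         False
 True   True  False   True  |          False                     True                False             True          True
 True   True  False  False  |          False                     True                False             True         False
 True  False   True   True  |           True                    False                 True             True          True
 True  False   True  False  |           True                    False                 True             True         False
 True  False  False   True  |          False                     True                False             True         False
 True  False  False  False  |          False                     True                False             True          True
False   True   True   True  |          False                     True                False             True          True
False   True   True  False  |          False                     True                False             True         False
False   True  False   True  |           True                    False                False             True          True
False   True  False  False  |           True                    False                False             True         False
False  False   True   True  |          False                     True                False             True         False
False  False   True  False  |          False                     True                False             True          True
False  False  False   True  |           True                    False                False             True          True
False  False  False  False  |           True                    False                False             True         False
The formula is true on 8 of the 16 rows.

8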